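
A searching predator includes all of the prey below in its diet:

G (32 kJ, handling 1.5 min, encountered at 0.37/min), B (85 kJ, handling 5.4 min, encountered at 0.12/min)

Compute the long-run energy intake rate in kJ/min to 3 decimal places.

10.005 kJ/min

Energy encountered per unit search time: 0.37×32 + 0.12×85 = 22.04 kJ/min.
Handling time per unit search time: 0.37×1.5 + 0.12×5.4 = 1.203.
Rate = 22.04/(1 + 1.203) = 10 kJ/min.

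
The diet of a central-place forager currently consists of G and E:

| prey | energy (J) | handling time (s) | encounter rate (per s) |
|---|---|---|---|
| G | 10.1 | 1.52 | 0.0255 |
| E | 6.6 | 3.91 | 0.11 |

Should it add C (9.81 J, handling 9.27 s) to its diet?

Intake rate on the current diet: R = (0.0255×10.1 + 0.11×6.6) / (1 + 0.0255×1.52 + 0.11×3.91) = 0.9835/1.469 = 0.6696 J/s.
Profitability of C: 9.81/9.27 = 1.058 J/s.
Since 1.058 > R, including C increases the long-run rate.

Yes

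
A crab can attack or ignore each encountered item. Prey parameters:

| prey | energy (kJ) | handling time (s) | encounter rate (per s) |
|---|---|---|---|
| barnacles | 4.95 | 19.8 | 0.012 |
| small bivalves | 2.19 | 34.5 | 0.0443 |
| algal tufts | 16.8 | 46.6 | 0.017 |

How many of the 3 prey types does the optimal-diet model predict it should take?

Profitabilities (E/h, kJ/s): algal tufts 0.361, barnacles 0.25, small bivalves 0.0635. Add prey in this order while the next type's profitability exceeds the intake rate on those already taken.
Rate on top 1: 0.1594. barnacles: 0.25 > 0.1594 → include.
Rate on top 2: 0.17. small bivalves: 0.0635 < 0.17 → exclude; stop.
Optimal diet: algal tufts, barnacles — 2 of 3 types.

2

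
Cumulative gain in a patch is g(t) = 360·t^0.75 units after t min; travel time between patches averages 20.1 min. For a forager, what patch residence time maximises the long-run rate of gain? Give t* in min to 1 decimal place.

60.3 min

Optimal t* satisfies g'(t*) = g(t*)/(T + t*).
g'(t) = 0.75·360·t^-0.25. Setting 0.75·360·t^-0.25 = 360·t^0.75/(20.1+t) gives 0.75(20.1+t) = t, so 0.25·t = 0.75×20.1.
t* = 0.75×20.1/0.25 = 60.3 min.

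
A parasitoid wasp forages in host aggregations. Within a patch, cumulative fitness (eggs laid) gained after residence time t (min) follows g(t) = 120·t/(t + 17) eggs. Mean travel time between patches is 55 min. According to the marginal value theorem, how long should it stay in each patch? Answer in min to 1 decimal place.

30.6 min

By the marginal value theorem, leave when the instantaneous gain rate g'(t) equals the habitat-wide average g(t)/(T + t).
g'(t) = 120·17/(t + 17)². Setting 120·17/(t+17)² = 120t/[(t+17)(55+t)] gives 17(55+t) = t(t+17), so t² = 17×55 = 935.
t* = √935 = 30.58 min.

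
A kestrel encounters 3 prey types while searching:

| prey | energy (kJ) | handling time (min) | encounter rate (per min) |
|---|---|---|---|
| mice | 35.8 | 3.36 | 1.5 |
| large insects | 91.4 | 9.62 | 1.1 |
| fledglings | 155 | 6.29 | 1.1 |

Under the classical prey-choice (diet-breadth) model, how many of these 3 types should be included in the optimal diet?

Rank by E/h (kJ/min): fledglings 24.6, mice 10.7, large insects 9.5. Include each in turn until the next type's E/h falls below the running intake rate.
Rate on top 1: 21.53. mice: 10.7 < 21.53 → exclude; stop.
Optimal diet: fledglings — 1 of 3 types.

1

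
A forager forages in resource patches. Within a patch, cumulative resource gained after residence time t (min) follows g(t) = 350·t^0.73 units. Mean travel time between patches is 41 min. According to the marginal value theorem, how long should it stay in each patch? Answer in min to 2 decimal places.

Maximise g(t)/(T+t): set derivative to zero → g'(t)(T+t) = g(t).
g'(t) = 0.73·350·t^-0.27. Setting 0.73·350·t^-0.27 = 350·t^0.73/(41+t) gives 0.73(41+t) = t, so 0.27·t = 0.73×41.
t* = 0.73×41/0.27 = 110.9 min.

110.85 min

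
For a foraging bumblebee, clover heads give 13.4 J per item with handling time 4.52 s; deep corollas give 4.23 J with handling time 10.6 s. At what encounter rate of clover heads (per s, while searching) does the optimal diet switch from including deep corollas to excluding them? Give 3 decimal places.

The zero-one rule: include deep corollas iff E₂/h₂ > λE₁/(1+λh₁). Equality gives the switch point.
λE₁h₂ = E₂ + λE₂h₁ ⇒ λ = E₂/(E₁h₂ − E₂h₁) = 4.23/(142 − 19.12) = 0.03441 per s.

0.034 per s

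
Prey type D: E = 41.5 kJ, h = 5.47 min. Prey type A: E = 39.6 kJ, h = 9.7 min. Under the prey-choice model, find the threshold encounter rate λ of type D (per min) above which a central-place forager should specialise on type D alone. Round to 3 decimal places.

At the threshold, the rate on type D alone equals the profitability of type A: λ·41.5/(1 + λ·5.47) = 39.6/9.7 = 4.082.
Rearranging, λ(41.5 − 4.082×5.47) = 4.082, so λ = 4.082/19.17 = 0.213 per min.

0.213 per min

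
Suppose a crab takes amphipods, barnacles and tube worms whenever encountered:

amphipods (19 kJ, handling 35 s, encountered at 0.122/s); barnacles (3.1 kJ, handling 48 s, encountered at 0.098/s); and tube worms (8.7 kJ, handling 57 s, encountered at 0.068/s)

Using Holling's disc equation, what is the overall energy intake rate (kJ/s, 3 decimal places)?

R = Σλ_iE_i / (1 + Σλ_ih_i)
Numerator: 0.122×19 + 0.098×3.1 + 0.068×8.7 = 3.213
Denominator: 1 + 0.122×35 + 0.098×48 + 0.068×57 = 13.85
R = 3.213/13.85 = 0.232 kJ/s

0.232 kJ/s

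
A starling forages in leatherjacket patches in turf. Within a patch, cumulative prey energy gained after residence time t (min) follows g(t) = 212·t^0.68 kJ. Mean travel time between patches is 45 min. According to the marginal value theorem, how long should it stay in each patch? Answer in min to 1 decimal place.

95.6 min

Maximise g(t)/(T+t): set derivative to zero → g'(t)(T+t) = g(t).
g'(t) = 0.68·212·t^-0.32. Setting 0.68·212·t^-0.32 = 212·t^0.68/(45+t) gives 0.68(45+t) = t, so 0.32·t = 0.68×45.
t* = 0.68×45/0.32 = 95.63 min.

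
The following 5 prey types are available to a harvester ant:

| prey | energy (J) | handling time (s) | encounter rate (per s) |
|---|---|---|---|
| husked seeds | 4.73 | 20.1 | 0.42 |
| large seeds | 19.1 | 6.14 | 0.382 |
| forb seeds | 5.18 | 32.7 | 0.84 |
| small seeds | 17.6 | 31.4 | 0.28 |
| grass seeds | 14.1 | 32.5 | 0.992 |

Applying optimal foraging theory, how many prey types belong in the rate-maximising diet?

E/h in descending order: large seeds 3.11, small seeds 0.561, grass seeds 0.434, husked seeds 0.235, forb seeds 0.158 J/s. The optimal diet is the largest prefix of this list for which every included type satisfies E_i/h_i > R on the types above it.
Rate on top 1: 2.181. small seeds: 0.561 < 2.181 → exclude; stop.
Optimal diet: large seeds — 1 of 5 types.

1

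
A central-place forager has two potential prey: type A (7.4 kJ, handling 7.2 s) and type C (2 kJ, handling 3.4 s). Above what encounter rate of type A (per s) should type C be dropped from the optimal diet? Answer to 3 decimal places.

At the threshold, the rate on type A alone equals the profitability of type C: λ·7.4/(1 + λ·7.2) = 2/3.4 = 0.5882.
Rearranging, λ(7.4 − 0.5882×7.2) = 0.5882, so λ = 0.5882/3.165 = 0.1859 per s.

0.186 per s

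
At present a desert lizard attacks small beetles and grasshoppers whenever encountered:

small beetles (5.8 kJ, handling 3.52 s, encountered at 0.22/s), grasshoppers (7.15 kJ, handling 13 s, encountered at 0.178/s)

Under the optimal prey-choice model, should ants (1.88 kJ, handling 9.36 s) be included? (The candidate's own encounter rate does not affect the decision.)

No

Current rate: (0.22×5.8 + 0.178×7.15)/(1 + 0.22×3.52 + 0.178×13) = 0.6234 kJ/s.
Profitability of ants: 1.88/9.36 = 0.2009 kJ/s.
Since 0.2009 < R, time spent handling ants is better spent searching.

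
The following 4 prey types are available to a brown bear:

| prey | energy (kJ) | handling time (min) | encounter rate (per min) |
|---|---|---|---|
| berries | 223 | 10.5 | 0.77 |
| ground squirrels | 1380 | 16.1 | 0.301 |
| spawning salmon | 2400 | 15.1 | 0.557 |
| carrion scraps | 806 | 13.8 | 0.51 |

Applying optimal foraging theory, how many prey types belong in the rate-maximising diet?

1

E/h in descending order: spawning salmon 159, ground squirrels 85.7, carrion scraps 58.4, berries 21.2 kJ/min. The optimal diet is the largest prefix of this list for which every included type satisfies E_i/h_i > R on the types above it.
Rate on top 1: 142.1. ground squirrels: 85.7 < 142.1 → exclude; stop.
Optimal diet: spawning salmon — 1 of 4 types.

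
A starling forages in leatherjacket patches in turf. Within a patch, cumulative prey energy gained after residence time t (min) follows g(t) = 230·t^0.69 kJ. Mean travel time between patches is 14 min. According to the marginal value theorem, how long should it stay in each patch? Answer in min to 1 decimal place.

31.2 min

Optimal t* satisfies g'(t*) = g(t*)/(T + t*).
g'(t) = 0.69·230·t^-0.31. Setting 0.69·230·t^-0.31 = 230·t^0.69/(14+t) gives 0.69(14+t) = t, so 0.31·t = 0.69×14.
t* = 0.69×14/0.31 = 31.16 min.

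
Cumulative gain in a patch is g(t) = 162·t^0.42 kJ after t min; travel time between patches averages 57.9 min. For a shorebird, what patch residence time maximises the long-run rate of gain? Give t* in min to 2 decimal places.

Optimal t* satisfies g'(t*) = g(t*)/(T + t*).
g'(t) = 0.42·162·t^-0.58. Setting 0.42·162·t^-0.58 = 162·t^0.42/(57.9+t) gives 0.42(57.9+t) = t, so 0.58·t = 0.42×57.9.
t* = 0.42×57.9/0.58 = 41.93 min.

41.93 min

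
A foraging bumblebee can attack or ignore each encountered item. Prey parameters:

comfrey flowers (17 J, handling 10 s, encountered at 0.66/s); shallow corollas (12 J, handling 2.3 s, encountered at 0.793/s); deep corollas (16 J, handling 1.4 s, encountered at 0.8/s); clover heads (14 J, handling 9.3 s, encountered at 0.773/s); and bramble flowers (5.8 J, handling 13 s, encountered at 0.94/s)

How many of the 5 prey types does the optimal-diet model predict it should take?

Profitabilities (E/h, J/s): deep corollas 11.4, shallow corollas 5.22, comfrey flowers 1.7, clover heads 1.51, bramble flowers 0.446. Add prey in this order while the next type's profitability exceeds the intake rate on those already taken.
Rate on top 1: 6.038. shallow corollas: 5.22 < 6.038 → exclude; stop.
Optimal diet: deep corollas — 1 of 5 types.

1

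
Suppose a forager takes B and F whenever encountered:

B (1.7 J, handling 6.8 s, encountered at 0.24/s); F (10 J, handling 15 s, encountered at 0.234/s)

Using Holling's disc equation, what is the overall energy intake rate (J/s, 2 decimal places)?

R = (0.24×1.7 + 0.234×10) / (1 + 0.24×6.8 + 0.234×15) = 2.748/6.142 = 0.4474 J/s.

0.45 J/s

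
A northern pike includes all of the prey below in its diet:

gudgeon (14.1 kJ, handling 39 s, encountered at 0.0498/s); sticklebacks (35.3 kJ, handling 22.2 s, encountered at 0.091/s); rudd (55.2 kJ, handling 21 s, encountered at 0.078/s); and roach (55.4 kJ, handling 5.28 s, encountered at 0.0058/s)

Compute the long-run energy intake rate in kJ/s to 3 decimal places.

R = Σλ_iE_i / (1 + Σλ_ih_i)
Numerator: 0.0498×14.1 + 0.091×35.3 + 0.078×55.2 + 0.0058×55.4 = 8.541
Denominator: 1 + 0.0498×39 + 0.091×22.2 + 0.078×21 + 0.0058×5.28 = 6.631
R = 8.541/6.631 = 1.288 kJ/s

1.288 kJ/s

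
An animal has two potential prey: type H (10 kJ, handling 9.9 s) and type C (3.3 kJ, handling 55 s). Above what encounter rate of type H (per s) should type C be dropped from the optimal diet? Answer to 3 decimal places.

0.006 per s

Drop type C once their profitability E₂/h₂ falls below the rate achievable on type H alone: E₂/h₂ = λE₁/(1 + λh₁).
Solve for λ: λE₁h₂ = E₂(1 + λh₁) → λ(E₁h₂ − E₂h₁) = E₂ → λ = E₂/(E₁h₂ − E₂h₁).
λ = 3.3/(10×55 − 3.3×9.9) = 3.3/517.3 = 0.006379 per s.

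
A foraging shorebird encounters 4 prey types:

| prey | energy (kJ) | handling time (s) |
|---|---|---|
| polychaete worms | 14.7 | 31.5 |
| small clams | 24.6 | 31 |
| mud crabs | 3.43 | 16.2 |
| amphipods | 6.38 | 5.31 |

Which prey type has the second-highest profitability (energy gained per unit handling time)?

In descending order of E/h:
amphipods: 6.38/5.31 = 1.2 kJ/s
small clams: 24.6/31 = 0.794 kJ/s
polychaete worms: 14.7/31.5 = 0.467 kJ/s
mud crabs: 3.43/16.2 = 0.212 kJ/s

small clams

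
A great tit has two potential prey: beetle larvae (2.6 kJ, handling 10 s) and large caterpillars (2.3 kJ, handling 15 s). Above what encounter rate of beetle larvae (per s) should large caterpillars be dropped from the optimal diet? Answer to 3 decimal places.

0.144 per s

At the threshold, the rate on beetle larvae alone equals the profitability of large caterpillars: λ·2.6/(1 + λ·10) = 2.3/15 = 0.1533.
Rearranging, λ(2.6 − 0.1533×10) = 0.1533, so λ = 0.1533/1.067 = 0.1437 per s.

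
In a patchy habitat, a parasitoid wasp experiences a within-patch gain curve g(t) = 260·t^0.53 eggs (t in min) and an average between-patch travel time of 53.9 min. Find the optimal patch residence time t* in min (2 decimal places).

By the marginal value theorem, leave when the instantaneous gain rate g'(t) equals the habitat-wide average g(t)/(T + t).
g'(t) = 0.53·260·t^-0.47. Setting 0.53·260·t^-0.47 = 260·t^0.53/(53.9+t) gives 0.53(53.9+t) = t, so 0.47·t = 0.53×53.9.
t* = 0.53×53.9/0.47 = 60.78 min.

60.78 min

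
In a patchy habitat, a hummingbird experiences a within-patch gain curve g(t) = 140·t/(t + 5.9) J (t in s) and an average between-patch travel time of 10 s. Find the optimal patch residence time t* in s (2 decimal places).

7.68 s

Optimal t* satisfies g'(t*) = g(t*)/(T + t*).
g'(t) = 140·5.9/(t + 5.9)². Setting 140·5.9/(t+5.9)² = 140t/[(t+5.9)(10+t)] gives 5.9(10+t) = t(t+5.9), so t² = 5.9×10 = 59.
t* = √59 = 7.681 s.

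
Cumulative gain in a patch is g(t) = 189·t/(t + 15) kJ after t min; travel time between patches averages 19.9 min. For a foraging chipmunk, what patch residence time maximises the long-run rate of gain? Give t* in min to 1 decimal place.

Maximise g(t)/(T+t): set derivative to zero → g'(t)(T+t) = g(t).
g'(t) = 189·15/(t + 15)². Setting 189·15/(t+15)² = 189t/[(t+15)(19.9+t)] gives 15(19.9+t) = t(t+15), so t² = 15×19.9 = 298.5.
t* = √298.5 = 17.28 min.

17.3 min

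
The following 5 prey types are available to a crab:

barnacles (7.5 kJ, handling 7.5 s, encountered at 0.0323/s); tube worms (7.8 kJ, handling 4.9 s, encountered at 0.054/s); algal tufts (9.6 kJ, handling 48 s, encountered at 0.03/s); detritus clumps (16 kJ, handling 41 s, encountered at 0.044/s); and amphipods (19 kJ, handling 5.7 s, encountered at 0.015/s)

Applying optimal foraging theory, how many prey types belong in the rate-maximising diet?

3

Rank by E/h (kJ/s): amphipods 3.33, tube worms 1.59, barnacles 1, detritus clumps 0.39, algal tufts 0.2. Include each in turn until the next type's E/h falls below the running intake rate.
Rate on top 1: 0.2626. tube worms: 1.59 > 0.2626 → include.
Rate on top 2: 0.5231. barnacles: 1 > 0.5231 → include.
Rate on top 3: 0.5956. detritus clumps: 0.39 < 0.5956 → exclude; stop.
Optimal diet: amphipods, tube worms, barnacles — 3 of 5 types.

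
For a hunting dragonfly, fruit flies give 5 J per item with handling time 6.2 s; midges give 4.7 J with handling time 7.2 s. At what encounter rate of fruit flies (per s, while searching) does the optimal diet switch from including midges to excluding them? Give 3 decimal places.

0.685 per s

At the threshold, the rate on fruit flies alone equals the profitability of midges: λ·5/(1 + λ·6.2) = 4.7/7.2 = 0.6528.
Rearranging, λ(5 − 0.6528×6.2) = 0.6528, so λ = 0.6528/0.9528 = 0.6851 per s.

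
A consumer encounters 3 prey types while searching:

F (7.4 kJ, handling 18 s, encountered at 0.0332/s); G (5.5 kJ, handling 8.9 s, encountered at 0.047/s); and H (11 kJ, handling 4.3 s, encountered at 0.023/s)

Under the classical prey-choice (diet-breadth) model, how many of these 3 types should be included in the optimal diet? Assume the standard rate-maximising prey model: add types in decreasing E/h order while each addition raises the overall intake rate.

Profitabilities (E/h, kJ/s): H 2.56, G 0.618, F 0.411. Add prey in this order while the next type's profitability exceeds the intake rate on those already taken.
Rate on top 1: 0.2302. G: 0.618 > 0.2302 → include.
Rate on top 2: 0.3371. F: 0.411 > 0.3371 → include.
Optimal diet: H, G, F — 3 of 3 types.

3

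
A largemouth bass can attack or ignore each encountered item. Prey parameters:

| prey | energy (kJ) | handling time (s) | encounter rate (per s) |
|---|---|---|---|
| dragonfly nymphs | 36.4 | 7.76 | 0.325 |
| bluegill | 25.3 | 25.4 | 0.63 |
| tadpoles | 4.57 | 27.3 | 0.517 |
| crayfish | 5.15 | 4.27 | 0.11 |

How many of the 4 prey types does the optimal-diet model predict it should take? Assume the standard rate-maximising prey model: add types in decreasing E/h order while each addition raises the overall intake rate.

Profitabilities (E/h, kJ/s): dragonfly nymphs 4.69, crayfish 1.21, bluegill 0.996, tadpoles 0.167. Add prey in this order while the next type's profitability exceeds the intake rate on those already taken.
Rate on top 1: 3.359. crayfish: 1.21 < 3.359 → exclude; stop.
Optimal diet: dragonfly nymphs — 1 of 4 types.

1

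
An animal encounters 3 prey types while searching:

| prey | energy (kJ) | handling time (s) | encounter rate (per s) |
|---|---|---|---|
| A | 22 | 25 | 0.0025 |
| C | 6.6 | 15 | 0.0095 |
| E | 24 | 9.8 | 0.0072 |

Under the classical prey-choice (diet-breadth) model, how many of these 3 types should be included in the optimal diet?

Rank by E/h (kJ/s): E 2.45, A 0.88, C 0.44. Include each in turn until the next type's E/h falls below the running intake rate.
Rate on top 1: 0.1614. A: 0.88 > 0.1614 → include.
Rate on top 2: 0.201. C: 0.44 > 0.201 → include.
Optimal diet: E, A, C — 3 of 3 types.

3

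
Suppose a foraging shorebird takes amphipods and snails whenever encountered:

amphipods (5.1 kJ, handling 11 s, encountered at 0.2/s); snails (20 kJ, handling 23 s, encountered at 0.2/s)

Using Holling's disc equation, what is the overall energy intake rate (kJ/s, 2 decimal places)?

Energy encountered per unit search time: 0.2×5.1 + 0.2×20 = 5.02 kJ/s.
Handling time per unit search time: 0.2×11 + 0.2×23 = 6.8.
Rate = 5.02/(1 + 6.8) = 0.6436 kJ/s.

0.64 kJ/s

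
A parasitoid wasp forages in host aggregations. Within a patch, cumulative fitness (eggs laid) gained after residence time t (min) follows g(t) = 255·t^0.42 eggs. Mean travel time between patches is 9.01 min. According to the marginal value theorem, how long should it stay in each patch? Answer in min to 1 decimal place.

By the marginal value theorem, leave when the instantaneous gain rate g'(t) equals the habitat-wide average g(t)/(T + t).
g'(t) = 0.42·255·t^-0.58. Setting 0.42·255·t^-0.58 = 255·t^0.42/(9.01+t) gives 0.42(9.01+t) = t, so 0.58·t = 0.42×9.01.
t* = 0.42×9.01/0.58 = 6.524 min.

6.5 min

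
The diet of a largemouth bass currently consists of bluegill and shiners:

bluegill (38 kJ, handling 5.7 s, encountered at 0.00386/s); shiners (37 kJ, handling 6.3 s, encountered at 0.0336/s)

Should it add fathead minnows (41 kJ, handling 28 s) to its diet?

On bluegill and shiners alone, R = ΣλE/(1+Σλh) = 1.39/1.234 = 1.127 kJ/s.
Profitability of fathead minnows: 41/28 = 1.464 kJ/s.
Since 1.464 > R, including fathead minnows increases the long-run rate.

Yes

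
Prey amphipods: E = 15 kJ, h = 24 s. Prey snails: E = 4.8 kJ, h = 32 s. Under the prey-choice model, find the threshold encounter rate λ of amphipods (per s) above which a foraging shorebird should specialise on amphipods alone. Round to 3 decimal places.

At the threshold, the rate on amphipods alone equals the profitability of snails: λ·15/(1 + λ·24) = 4.8/32 = 0.15.
Rearranging, λ(15 − 0.15×24) = 0.15, so λ = 0.15/11.4 = 0.01316 per s.

0.013 per s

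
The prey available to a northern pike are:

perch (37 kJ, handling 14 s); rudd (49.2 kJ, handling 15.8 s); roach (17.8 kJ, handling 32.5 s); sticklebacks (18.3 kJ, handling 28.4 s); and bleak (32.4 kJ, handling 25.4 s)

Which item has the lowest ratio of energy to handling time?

In descending order of E/h:
rudd: 49.2/15.8 = 3.11 kJ/s
perch: 37/14 = 2.64 kJ/s
bleak: 32.4/25.4 = 1.28 kJ/s
sticklebacks: 18.3/28.4 = 0.644 kJ/s
roach: 17.8/32.5 = 0.548 kJ/s

roach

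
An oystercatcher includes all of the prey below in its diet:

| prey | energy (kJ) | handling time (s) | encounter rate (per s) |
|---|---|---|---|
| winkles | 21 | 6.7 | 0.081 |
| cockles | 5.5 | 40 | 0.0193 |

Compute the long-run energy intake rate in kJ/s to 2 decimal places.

Energy encountered per unit search time: 0.081×21 + 0.0193×5.5 = 1.807 kJ/s.
Handling time per unit search time: 0.081×6.7 + 0.0193×40 = 1.315.
Rate = 1.807/(1 + 1.315) = 0.7807 kJ/s.

0.78 kJ/s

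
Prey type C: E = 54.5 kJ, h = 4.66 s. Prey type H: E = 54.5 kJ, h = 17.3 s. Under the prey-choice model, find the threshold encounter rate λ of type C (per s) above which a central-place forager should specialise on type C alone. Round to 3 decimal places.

The zero-one rule: include type H iff E₂/h₂ > λE₁/(1+λh₁). Equality gives the switch point.
λE₁h₂ = E₂ + λE₂h₁ ⇒ λ = E₂/(E₁h₂ − E₂h₁) = 54.5/(942.9 − 254) = 0.07911 per s.

0.079 per s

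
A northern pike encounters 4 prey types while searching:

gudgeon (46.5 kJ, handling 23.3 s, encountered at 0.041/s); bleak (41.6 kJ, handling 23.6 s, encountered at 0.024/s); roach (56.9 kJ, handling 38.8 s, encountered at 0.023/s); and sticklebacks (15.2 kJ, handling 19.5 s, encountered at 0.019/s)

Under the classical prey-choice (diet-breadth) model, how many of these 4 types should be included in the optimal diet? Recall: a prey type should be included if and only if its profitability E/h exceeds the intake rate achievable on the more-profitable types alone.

3

E/h in descending order: gudgeon 2, bleak 1.76, roach 1.47, sticklebacks 0.779 kJ/s. The optimal diet is the largest prefix of this list for which every included type satisfies E_i/h_i > R on the types above it.
Rate on top 1: 0.975. bleak: 1.76 > 0.975 → include.
Rate on top 2: 1.152. roach: 1.47 > 1.152 → include.
Rate on top 3: 1.234. sticklebacks: 0.779 < 1.234 → exclude; stop.
Optimal diet: gudgeon, bleak, roach — 3 of 4 types.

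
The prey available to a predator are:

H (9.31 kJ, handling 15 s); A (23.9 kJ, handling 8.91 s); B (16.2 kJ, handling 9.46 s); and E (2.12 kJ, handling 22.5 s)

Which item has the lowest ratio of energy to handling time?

E

In descending order of E/h:
A: 23.9/8.91 = 2.68 kJ/s
B: 16.2/9.46 = 1.71 kJ/s
H: 9.31/15 = 0.621 kJ/s
E: 2.12/22.5 = 0.0942 kJ/s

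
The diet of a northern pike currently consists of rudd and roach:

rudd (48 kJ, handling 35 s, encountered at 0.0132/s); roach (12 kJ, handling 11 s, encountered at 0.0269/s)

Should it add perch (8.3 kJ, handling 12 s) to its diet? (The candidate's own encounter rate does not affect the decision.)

Yes

Current rate: (0.0132×48 + 0.0269×12)/(1 + 0.0132×35 + 0.0269×11) = 0.5441 kJ/s.
Profitability of perch: 8.3/12 = 0.6917 kJ/s.
0.6917 > 0.5441, so adding perch raises the average — include it.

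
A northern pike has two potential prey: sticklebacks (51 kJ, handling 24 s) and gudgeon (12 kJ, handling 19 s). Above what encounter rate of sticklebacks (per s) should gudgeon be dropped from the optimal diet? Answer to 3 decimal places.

At the threshold, the rate on sticklebacks alone equals the profitability of gudgeon: λ·51/(1 + λ·24) = 12/19 = 0.6316.
Rearranging, λ(51 − 0.6316×24) = 0.6316, so λ = 0.6316/35.84 = 0.01762 per s.

0.018 per s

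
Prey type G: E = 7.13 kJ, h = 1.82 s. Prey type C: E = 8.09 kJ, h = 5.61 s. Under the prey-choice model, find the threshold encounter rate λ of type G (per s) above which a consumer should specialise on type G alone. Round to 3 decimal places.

Drop type C once their profitability E₂/h₂ falls below the rate achievable on type G alone: E₂/h₂ = λE₁/(1 + λh₁).
Solve for λ: λE₁h₂ = E₂(1 + λh₁) → λ(E₁h₂ − E₂h₁) = E₂ → λ = E₂/(E₁h₂ − E₂h₁).
λ = 8.09/(7.13×5.61 − 8.09×1.82) = 8.09/25.28 = 0.3201 per s.

0.320 per s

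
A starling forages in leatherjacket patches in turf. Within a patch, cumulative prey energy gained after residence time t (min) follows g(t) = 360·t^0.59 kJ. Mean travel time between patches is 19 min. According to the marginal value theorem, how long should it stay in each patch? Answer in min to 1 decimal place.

27.3 min

Optimal t* satisfies g'(t*) = g(t*)/(T + t*).
g'(t) = 0.59·360·t^-0.41. Setting 0.59·360·t^-0.41 = 360·t^0.59/(19+t) gives 0.59(19+t) = t, so 0.41·t = 0.59×19.
t* = 0.59×19/0.41 = 27.34 min.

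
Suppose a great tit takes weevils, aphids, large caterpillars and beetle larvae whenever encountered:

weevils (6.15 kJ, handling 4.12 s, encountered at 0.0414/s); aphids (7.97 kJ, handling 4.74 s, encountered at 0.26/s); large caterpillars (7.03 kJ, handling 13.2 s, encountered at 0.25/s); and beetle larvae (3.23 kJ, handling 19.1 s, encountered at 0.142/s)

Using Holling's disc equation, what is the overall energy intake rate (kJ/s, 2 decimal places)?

R = Σλ_iE_i / (1 + Σλ_ih_i)
Numerator: 0.0414×6.15 + 0.26×7.97 + 0.25×7.03 + 0.142×3.23 = 4.543
Denominator: 1 + 0.0414×4.12 + 0.26×4.74 + 0.25×13.2 + 0.142×19.1 = 8.415
R = 4.543/8.415 = 0.5399 kJ/s

0.54 kJ/s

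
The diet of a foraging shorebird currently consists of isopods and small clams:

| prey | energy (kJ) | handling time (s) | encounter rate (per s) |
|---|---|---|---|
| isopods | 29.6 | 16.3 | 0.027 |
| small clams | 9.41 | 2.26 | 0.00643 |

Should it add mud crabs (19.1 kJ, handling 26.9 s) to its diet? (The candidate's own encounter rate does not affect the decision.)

Current rate: (0.027×29.6 + 0.00643×9.41)/(1 + 0.027×16.3 + 0.00643×2.26) = 0.591 kJ/s.
mud crabs: E/h = 19.1/26.9 = 0.71 kJ/s.
Since 0.71 > R, including mud crabs increases the long-run rate.

Yes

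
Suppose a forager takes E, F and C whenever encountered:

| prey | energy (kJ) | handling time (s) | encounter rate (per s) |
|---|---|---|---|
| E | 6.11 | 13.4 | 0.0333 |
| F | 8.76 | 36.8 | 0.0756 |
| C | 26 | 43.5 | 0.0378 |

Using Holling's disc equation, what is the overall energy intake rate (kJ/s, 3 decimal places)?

R = Σλ_iE_i / (1 + Σλ_ih_i)
Numerator: 0.0333×6.11 + 0.0756×8.76 + 0.0378×26 = 1.849
Denominator: 1 + 0.0333×13.4 + 0.0756×36.8 + 0.0378×43.5 = 5.873
R = 1.849/5.873 = 0.3148 kJ/s

0.315 kJ/s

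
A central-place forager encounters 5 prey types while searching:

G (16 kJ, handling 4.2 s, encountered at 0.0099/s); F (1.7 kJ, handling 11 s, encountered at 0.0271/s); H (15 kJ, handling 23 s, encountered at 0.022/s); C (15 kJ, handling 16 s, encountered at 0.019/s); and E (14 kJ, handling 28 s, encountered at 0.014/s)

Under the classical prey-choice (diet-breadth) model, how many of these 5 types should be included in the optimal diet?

E/h in descending order: G 3.81, C 0.938, H 0.652, E 0.5, F 0.155 kJ/s. The optimal diet is the largest prefix of this list for which every included type satisfies E_i/h_i > R on the types above it.
Rate on top 1: 0.1521. C: 0.938 > 0.1521 → include.
Rate on top 2: 0.3295. H: 0.652 > 0.3295 → include.
Rate on top 3: 0.4177. E: 0.5 > 0.4177 → include.
Rate on top 4: 0.4321. F: 0.155 < 0.4321 → exclude; stop.
Optimal diet: G, C, H, E — 4 of 5 types.

4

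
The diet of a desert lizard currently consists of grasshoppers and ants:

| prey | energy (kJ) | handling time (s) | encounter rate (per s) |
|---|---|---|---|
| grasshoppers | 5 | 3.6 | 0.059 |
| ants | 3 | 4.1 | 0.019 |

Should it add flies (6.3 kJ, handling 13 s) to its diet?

Yes

On grasshoppers and ants alone, R = ΣλE/(1+Σλh) = 0.352/1.29 = 0.2728 kJ/s.
flies: E/h = 6.3/13 = 0.4846 kJ/s.
0.4846 > 0.2728, so adding flies raises the average — include it.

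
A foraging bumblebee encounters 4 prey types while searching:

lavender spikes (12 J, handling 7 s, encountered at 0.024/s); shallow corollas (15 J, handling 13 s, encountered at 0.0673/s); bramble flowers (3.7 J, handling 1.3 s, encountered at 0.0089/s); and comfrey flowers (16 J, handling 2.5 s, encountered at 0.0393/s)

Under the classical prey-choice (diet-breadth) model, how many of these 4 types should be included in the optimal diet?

Rank by E/h (J/s): comfrey flowers 6.4, bramble flowers 2.85, lavender spikes 1.71, shallow corollas 1.15. Include each in turn until the next type's E/h falls below the running intake rate.
Rate on top 1: 0.5725. bramble flowers: 2.85 > 0.5725 → include.
Rate on top 2: 0.5962. lavender spikes: 1.71 > 0.5962 → include.
Rate on top 3: 0.7432. shallow corollas: 1.15 > 0.7432 → include.
Optimal diet: comfrey flowers, bramble flowers, lavender spikes, shallow corollas — 4 of 4 types.

4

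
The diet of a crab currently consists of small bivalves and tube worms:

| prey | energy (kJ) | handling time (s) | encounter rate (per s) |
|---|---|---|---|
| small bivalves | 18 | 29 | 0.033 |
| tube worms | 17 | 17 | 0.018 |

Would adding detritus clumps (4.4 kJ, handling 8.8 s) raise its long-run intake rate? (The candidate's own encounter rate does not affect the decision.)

On small bivalves and tube worms alone, R = ΣλE/(1+Σλh) = 0.9/2.263 = 0.3977 kJ/s.
Profitability of detritus clumps: 4.4/8.8 = 0.5 kJ/s.
0.5 > 0.3977, so adding detritus clumps raises the average — include it.

Yes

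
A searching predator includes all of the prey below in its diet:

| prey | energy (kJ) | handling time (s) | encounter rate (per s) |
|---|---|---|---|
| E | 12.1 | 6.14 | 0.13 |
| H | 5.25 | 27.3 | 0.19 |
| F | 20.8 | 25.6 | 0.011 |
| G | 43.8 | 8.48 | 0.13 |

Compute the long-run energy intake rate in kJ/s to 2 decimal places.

1.01 kJ/s

R = Σλ_iE_i / (1 + Σλ_ih_i)
Numerator: 0.13×12.1 + 0.19×5.25 + 0.011×20.8 + 0.13×43.8 = 8.493
Denominator: 1 + 0.13×6.14 + 0.19×27.3 + 0.011×25.6 + 0.13×8.48 = 8.369
R = 8.493/8.369 = 1.015 kJ/s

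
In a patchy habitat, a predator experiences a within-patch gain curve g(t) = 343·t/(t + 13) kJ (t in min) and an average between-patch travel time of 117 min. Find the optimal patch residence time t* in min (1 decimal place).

By the marginal value theorem, leave when the instantaneous gain rate g'(t) equals the habitat-wide average g(t)/(T + t).
g'(t) = 343·13/(t + 13)². Setting 343·13/(t+13)² = 343t/[(t+13)(117+t)] gives 13(117+t) = t(t+13), so t² = 13×117 = 1521.
t* = √1521 = 39 min.

39.0 min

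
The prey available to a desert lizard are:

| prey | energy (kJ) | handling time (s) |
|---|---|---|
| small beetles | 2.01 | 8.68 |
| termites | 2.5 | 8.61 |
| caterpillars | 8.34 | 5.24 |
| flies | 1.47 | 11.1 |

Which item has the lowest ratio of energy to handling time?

In descending order of E/h:
caterpillars: 8.34/5.24 = 1.59 kJ/s
termites: 2.5/8.61 = 0.29 kJ/s
small beetles: 2.01/8.68 = 0.232 kJ/s
flies: 1.47/11.1 = 0.132 kJ/s

flies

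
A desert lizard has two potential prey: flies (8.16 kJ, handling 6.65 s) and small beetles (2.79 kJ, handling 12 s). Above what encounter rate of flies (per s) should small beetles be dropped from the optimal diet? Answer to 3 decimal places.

At the threshold, the rate on flies alone equals the profitability of small beetles: λ·8.16/(1 + λ·6.65) = 2.79/12 = 0.2325.
Rearranging, λ(8.16 − 0.2325×6.65) = 0.2325, so λ = 0.2325/6.614 = 0.03515 per s.

0.035 per s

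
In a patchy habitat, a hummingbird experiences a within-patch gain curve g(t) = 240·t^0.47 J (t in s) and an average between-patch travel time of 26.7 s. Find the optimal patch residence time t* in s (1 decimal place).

By the marginal value theorem, leave when the instantaneous gain rate g'(t) equals the habitat-wide average g(t)/(T + t).
g'(t) = 0.47·240·t^-0.53. Setting 0.47·240·t^-0.53 = 240·t^0.47/(26.7+t) gives 0.47(26.7+t) = t, so 0.53·t = 0.47×26.7.
t* = 0.47×26.7/0.53 = 23.68 s.

23.7 s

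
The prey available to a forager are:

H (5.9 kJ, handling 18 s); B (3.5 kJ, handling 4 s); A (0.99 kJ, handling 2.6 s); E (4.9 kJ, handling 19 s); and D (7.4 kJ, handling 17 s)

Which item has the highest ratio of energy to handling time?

B

Profitability E/h (kJ/s): H = 5.9/18 = 0.328, B = 3.5/4 = 0.875, A = 0.99/2.6 = 0.381, E = 4.9/19 = 0.258, D = 7.4/17 = 0.435.
Ranked: B > D > A > H > E.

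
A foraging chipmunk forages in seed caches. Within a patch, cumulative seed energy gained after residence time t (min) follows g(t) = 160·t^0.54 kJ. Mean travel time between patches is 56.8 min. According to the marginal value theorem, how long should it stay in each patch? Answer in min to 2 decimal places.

66.68 min

Optimal t* satisfies g'(t*) = g(t*)/(T + t*).
g'(t) = 0.54·160·t^-0.46. Setting 0.54·160·t^-0.46 = 160·t^0.54/(56.8+t) gives 0.54(56.8+t) = t, so 0.46·t = 0.54×56.8.
t* = 0.54×56.8/0.46 = 66.68 min.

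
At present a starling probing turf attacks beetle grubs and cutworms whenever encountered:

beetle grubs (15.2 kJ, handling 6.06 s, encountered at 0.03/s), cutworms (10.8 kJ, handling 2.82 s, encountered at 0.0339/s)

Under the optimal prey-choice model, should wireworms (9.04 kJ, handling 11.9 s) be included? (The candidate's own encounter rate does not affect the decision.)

Current rate: (0.03×15.2 + 0.0339×10.8)/(1 + 0.03×6.06 + 0.0339×2.82) = 0.6436 kJ/s.
Profitability of wireworms: 9.04/11.9 = 0.7597 kJ/s.
0.7597 > 0.6436, so adding wireworms raises the average — include it.

Yes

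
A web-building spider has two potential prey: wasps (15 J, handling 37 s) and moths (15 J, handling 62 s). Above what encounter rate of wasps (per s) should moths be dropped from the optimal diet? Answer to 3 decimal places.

0.040 per s

At the threshold, the rate on wasps alone equals the profitability of moths: λ·15/(1 + λ·37) = 15/62 = 0.2419.
Rearranging, λ(15 − 0.2419×37) = 0.2419, so λ = 0.2419/6.048 = 0.04 per s.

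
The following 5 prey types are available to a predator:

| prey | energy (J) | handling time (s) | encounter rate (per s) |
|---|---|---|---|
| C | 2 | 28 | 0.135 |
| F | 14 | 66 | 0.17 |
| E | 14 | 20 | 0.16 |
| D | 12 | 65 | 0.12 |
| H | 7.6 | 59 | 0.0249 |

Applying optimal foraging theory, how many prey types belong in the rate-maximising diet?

E/h in descending order: E 0.7, F 0.212, D 0.185, H 0.129, C 0.0714 J/s. The optimal diet is the largest prefix of this list for which every included type satisfies E_i/h_i > R on the types above it.
Rate on top 1: 0.5333. F: 0.212 < 0.5333 → exclude; stop.
Optimal diet: E — 1 of 5 types.

1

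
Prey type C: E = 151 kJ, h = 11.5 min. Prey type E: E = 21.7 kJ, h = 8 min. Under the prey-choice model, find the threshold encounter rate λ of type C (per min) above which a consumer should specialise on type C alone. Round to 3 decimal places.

Drop type E once their profitability E₂/h₂ falls below the rate achievable on type C alone: E₂/h₂ = λE₁/(1 + λh₁).
Solve for λ: λE₁h₂ = E₂(1 + λh₁) → λ(E₁h₂ − E₂h₁) = E₂ → λ = E₂/(E₁h₂ − E₂h₁).
λ = 21.7/(151×8 − 21.7×11.5) = 21.7/958.5 = 0.02264 per min.

0.023 per min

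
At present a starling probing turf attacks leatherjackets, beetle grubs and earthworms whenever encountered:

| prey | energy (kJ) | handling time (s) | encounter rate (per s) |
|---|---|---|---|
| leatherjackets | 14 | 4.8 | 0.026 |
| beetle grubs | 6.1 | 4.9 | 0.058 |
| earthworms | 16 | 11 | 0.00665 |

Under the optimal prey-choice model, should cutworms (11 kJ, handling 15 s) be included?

Current rate: (0.026×14 + 0.058×6.1 + 0.00665×16)/(1 + 0.026×4.8 + 0.058×4.9 + 0.00665×11) = 0.5561 kJ/s.
cutworms: E/h = 11/15 = 0.7333 kJ/s.
Since 0.7333 > R, including cutworms increases the long-run rate.

Yes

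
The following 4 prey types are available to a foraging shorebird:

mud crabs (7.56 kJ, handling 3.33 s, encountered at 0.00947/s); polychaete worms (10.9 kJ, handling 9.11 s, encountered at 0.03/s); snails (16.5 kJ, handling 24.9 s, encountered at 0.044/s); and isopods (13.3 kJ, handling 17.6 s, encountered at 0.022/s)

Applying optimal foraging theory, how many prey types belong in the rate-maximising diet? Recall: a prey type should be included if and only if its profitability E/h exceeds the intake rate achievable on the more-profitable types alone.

E/h in descending order: mud crabs 2.27, polychaete worms 1.2, isopods 0.756, snails 0.663 kJ/s. The optimal diet is the largest prefix of this list for which every included type satisfies E_i/h_i > R on the types above it.
Rate on top 1: 0.0694. polychaete worms: 1.2 > 0.0694 → include.
Rate on top 2: 0.3055. isopods: 0.756 > 0.3055 → include.
Rate on top 3: 0.4085. snails: 0.663 > 0.4085 → include.
Optimal diet: mud crabs, polychaete worms, isopods, snails — 4 of 4 types.

4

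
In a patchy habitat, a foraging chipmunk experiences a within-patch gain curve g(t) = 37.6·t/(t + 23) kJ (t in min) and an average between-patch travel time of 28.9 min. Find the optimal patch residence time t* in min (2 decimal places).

25.78 min

Maximise g(t)/(T+t): set derivative to zero → g'(t)(T+t) = g(t).
g'(t) = 37.6·23/(t + 23)². Setting 37.6·23/(t+23)² = 37.6t/[(t+23)(28.9+t)] gives 23(28.9+t) = t(t+23), so t² = 23×28.9 = 664.7.
t* = √664.7 = 25.78 min.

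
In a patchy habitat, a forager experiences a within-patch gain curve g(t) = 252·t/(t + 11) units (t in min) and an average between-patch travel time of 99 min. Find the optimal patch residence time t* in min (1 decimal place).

33.0 min

By the marginal value theorem, leave when the instantaneous gain rate g'(t) equals the habitat-wide average g(t)/(T + t).
g'(t) = 252·11/(t + 11)². Setting 252·11/(t+11)² = 252t/[(t+11)(99+t)] gives 11(99+t) = t(t+11), so t² = 11×99 = 1089.
t* = √1089 = 33 min.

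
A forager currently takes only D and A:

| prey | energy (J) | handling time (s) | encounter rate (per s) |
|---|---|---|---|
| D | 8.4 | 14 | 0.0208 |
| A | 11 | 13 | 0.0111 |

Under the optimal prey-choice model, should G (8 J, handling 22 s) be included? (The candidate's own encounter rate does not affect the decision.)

Yes

Intake rate on the current diet: R = (0.0208×8.4 + 0.0111×11) / (1 + 0.0208×14 + 0.0111×13) = 0.2968/1.435 = 0.2068 J/s.
G: E/h = 8/22 = 0.3636 J/s.
0.3636 > 0.2068, so adding G raises the average — include it.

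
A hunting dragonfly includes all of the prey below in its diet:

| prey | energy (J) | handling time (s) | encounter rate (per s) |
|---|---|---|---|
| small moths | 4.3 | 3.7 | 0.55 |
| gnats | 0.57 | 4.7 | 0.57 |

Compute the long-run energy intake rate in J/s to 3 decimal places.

Energy encountered per unit search time: 0.55×4.3 + 0.57×0.57 = 2.69 J/s.
Handling time per unit search time: 0.55×3.7 + 0.57×4.7 = 4.714.
Rate = 2.69/(1 + 4.714) = 0.4708 J/s.

0.471 J/s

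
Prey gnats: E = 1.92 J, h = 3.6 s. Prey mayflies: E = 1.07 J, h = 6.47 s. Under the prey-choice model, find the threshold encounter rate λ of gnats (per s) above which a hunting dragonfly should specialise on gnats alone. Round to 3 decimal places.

At the threshold, the rate on gnats alone equals the profitability of mayflies: λ·1.92/(1 + λ·3.6) = 1.07/6.47 = 0.1654.
Rearranging, λ(1.92 − 0.1654×3.6) = 0.1654, so λ = 0.1654/1.325 = 0.1248 per s.

0.125 per s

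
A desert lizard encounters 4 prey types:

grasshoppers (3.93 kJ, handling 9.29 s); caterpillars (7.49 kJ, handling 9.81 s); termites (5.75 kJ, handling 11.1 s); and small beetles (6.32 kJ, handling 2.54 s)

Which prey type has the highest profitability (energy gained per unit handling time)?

In descending order of E/h:
small beetles: 6.32/2.54 = 2.49 kJ/s
caterpillars: 7.49/9.81 = 0.764 kJ/s
termites: 5.75/11.1 = 0.518 kJ/s
grasshoppers: 3.93/9.29 = 0.423 kJ/s

small beetles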